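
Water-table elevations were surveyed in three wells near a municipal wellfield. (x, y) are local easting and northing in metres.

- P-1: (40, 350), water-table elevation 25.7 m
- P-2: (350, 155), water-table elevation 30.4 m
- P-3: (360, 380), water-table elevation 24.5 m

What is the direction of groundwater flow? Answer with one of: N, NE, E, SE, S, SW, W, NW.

N

Taking P-1 as reference: P-2−P-1 = (310, -195, +4.7); P-3−P-1 = (320, 30, -1.2).
Determinant of the coordinate differences = 310·30 − 320·(-195) = 71700.
∂h/∂x = [(+4.7)·30 − (-1.2)·(-195)] / 71700 = -0.001297
∂h/∂y = [310·(-1.2) − 320·(+4.7)] / 71700 = -0.02616
Flow = −∇h = (+0.001297 east, +0.02616 north), which points north.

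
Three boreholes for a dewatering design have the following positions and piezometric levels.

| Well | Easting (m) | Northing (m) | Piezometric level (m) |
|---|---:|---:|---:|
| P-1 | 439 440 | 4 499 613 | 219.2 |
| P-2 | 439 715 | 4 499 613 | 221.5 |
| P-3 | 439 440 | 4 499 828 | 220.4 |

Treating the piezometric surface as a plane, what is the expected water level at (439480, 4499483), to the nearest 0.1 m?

218.8 m

∂h/∂x = (221.5 − 219.2) / (439715 − 439440) = +0.008364
∂h/∂y = (220.4 − 219.2) / (4499828 − 4499613) = +0.005581
h(439480, 4499483) = 219.2 + (+0.008364)·(40) + (+0.005581)·(-130) = 219.2 +0.335 -0.726 = 218.809 m.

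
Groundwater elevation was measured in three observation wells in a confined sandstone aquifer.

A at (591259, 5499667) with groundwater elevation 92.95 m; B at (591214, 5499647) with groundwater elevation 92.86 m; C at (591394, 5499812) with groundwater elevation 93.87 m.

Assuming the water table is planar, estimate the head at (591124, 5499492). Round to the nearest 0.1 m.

91.8 m

With h = a·x + b·y + c and A as origin, the differences give:
  (-45)·a + (-20)·b = -0.09
  135·a + 145·b = +0.92
Eliminate b (×145 and ×(-20), subtract): -3825·a = 5.350 → a = ∂h/∂x = -0.001399
Back-substitute: b = ∂h/∂y = +0.007647.
h(591124, 5499492) = 92.95 + (-0.001399)·(-135) + (+0.007647)·(-175) = 92.95 +0.189 -1.338 = 91.801 m.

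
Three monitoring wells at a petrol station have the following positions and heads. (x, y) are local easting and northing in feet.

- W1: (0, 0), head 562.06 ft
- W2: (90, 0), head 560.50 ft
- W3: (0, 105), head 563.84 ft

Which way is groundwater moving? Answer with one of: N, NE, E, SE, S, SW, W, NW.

SE

∂h/∂x = (560.50 − 562.06) / (90 − 0) = -0.01733
∂h/∂y = (563.84 − 562.06) / (105 − 0) = +0.01695
Flow = −∇h = (+0.01733 east, -0.01695 north), which points southeast.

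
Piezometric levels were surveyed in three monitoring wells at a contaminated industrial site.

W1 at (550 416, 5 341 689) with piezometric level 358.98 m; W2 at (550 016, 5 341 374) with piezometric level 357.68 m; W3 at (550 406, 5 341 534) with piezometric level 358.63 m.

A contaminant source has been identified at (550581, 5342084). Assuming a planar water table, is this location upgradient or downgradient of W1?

upgradient

Taking W1 as reference: W2−W1 = (-400, -315, -1.30); W3−W1 = (-10, -155, -0.35).
Solve a·Δx + b·Δy = Δh: det = (-400)·(-155) − (-10)·(-315) = 58850.
∂h/∂x = [(-1.30)·(-155) − (-0.35)·(-315)] / 58850 = +0.001551
∂h/∂y = [(-400)·(-0.35) − (-10)·(-1.30)] / 58850 = +0.002158
Head at (550581, 5342084) = 358.98 + (+0.001551)·(165) + (+0.002158)·(395) = 360.09 m.
That is higher than the 358.98 m at W1, so the point is upgradient.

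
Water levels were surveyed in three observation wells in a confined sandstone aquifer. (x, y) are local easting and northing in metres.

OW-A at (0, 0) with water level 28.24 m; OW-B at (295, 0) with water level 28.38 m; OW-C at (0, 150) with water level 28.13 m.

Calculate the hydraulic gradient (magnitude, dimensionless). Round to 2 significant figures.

0.00087

∂h/∂x = (28.38 − 28.24) / (295 − 0) = +0.0004746
∂h/∂y = (28.13 − 28.24) / (150 − 0) = -0.0007333
|∇h| = √(0.0004746² + -0.0007333²) = 0.0008735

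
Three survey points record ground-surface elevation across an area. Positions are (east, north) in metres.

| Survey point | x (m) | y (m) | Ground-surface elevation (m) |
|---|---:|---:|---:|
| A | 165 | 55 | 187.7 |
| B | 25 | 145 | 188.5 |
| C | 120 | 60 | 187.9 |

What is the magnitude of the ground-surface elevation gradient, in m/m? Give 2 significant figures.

0.0048 m/m

Taking A as reference: B−A = (-140, 90, +0.8); C−A = (-45, 5, +0.2).
Solve a·Δx + b·Δy = Δz: det = (-140)·5 − (-45)·90 = 3350.
∂z/∂x = [(+0.8)·5 − (+0.2)·90] / 3350 = -0.004179
∂z/∂y = [(-140)·(+0.2) − (-45)·(+0.8)] / 3350 = +0.002388
|∇f| = √(-0.004179² + 0.002388²) = 0.004813 m/m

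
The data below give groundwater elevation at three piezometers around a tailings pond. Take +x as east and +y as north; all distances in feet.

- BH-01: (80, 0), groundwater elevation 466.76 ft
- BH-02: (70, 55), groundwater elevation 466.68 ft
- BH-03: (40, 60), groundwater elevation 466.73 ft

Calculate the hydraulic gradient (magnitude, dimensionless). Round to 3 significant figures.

0.00268

With h = a·x + b·y + c and BH-01 as origin, the differences give:
  (-10)·a + 55·b = -0.08
  (-40)·a + 60·b = -0.03
Eliminate b (×60 and ×55, subtract): 1600·a = -3.150 → a = ∂h/∂x = -0.001969
Back-substitute: b = ∂h/∂y = -0.001812.
|∇h| = √(-0.001969² + -0.001812²) = 0.002676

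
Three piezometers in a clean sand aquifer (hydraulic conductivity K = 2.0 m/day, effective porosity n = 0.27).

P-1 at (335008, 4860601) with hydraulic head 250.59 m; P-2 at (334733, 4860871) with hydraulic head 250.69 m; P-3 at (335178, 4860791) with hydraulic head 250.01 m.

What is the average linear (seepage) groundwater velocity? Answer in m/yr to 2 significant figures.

Differences from P-1: to P-2 (Δx, Δy, Δh) = (-275, 270, +0.10); to P-3 = (170, 190, -0.58).
Solve a·Δx + b·Δy = Δh: det = (-275)·190 − 170·270 = -98150.
∂h/∂x = [(+0.10)·190 − (-0.58)·270] / -98150 = -0.001789
∂h/∂y = [(-275)·(-0.58) − 170·(+0.10)] / -98150 = -0.001452
|∇h| = √(-0.001789² + -0.001452²) = 0.002304
Seepage velocity v = K·i/n = 2.0 × 0.002304 / 0.27 = 0.01707 m/day = 6.235 m/yr.

6.2 m/yr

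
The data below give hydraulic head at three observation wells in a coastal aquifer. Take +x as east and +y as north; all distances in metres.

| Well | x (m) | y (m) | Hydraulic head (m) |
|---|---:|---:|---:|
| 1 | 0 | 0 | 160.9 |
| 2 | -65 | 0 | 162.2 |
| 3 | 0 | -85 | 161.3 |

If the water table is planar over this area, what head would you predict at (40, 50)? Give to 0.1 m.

∂h/∂x = (162.2 − 160.9) / (-65 − 0) = -0.02000
∂h/∂y = (161.3 − 160.9) / (-85 − 0) = -0.004706
h(40, 50) = 160.9 + (-0.02000)·(40) + (-0.004706)·(50) = 160.9 -0.800 -0.235 = 159.865 m.

159.9 m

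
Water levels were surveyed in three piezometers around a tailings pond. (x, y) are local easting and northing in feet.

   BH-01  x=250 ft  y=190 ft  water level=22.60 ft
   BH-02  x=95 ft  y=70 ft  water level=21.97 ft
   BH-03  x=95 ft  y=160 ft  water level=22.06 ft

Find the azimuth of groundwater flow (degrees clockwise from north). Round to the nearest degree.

Differences from BH-01: to BH-02 (Δx, Δy, Δh) = (-155, -120, -0.63); to BH-03 = (-155, -30, -0.54).
Solve a·Δx + b·Δy = Δh: det = (-155)·(-30) − (-155)·(-120) = -13950.
∂h/∂x = [(-0.63)·(-30) − (-0.54)·(-120)] / -13950 = +0.003290
∂h/∂y = [(-155)·(-0.54) − (-155)·(-0.63)] / -13950 = +0.0010000
Flow direction (−∇h) has components (-0.003290 E, -0.0010000 N).
Azimuth = atan2(E, N) = atan2(-0.003290, -0.0010000) = 253.1° ≈ 253°.

253°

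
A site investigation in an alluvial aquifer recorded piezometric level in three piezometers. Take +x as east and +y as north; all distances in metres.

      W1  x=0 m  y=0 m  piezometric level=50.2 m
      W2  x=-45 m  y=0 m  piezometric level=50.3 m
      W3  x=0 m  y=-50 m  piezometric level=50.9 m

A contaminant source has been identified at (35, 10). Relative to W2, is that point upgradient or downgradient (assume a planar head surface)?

downgradient

∂h/∂x = (50.3 − 50.2) / (-45 − 0) = -0.002222
∂h/∂y = (50.9 − 50.2) / (-50 − 0) = -0.01400
Head at (35, 10) = 50.2 + (-0.002222)·(35) + (-0.01400)·(10) = 49.98 m.
That is lower than the 50.3 m at W2, so the point is downgradient.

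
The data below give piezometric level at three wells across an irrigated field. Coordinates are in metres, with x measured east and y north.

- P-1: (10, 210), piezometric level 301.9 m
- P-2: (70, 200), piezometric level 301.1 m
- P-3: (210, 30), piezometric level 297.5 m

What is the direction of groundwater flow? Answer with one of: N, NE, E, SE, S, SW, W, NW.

Differences from P-1: to P-2 (Δx, Δy, Δh) = (60, -10, -0.8); to P-3 = (200, -180, -4.4).
Determinant of the coordinate differences = 60·(-180) − 200·(-10) = -8800.
∂h/∂x = [(-0.8)·(-180) − (-4.4)·(-10)] / -8800 = -0.01136
∂h/∂y = [60·(-4.4) − 200·(-0.8)] / -8800 = +0.01182
Flow = −∇h = (+0.01136 east, -0.01182 north), which points southeast.

SE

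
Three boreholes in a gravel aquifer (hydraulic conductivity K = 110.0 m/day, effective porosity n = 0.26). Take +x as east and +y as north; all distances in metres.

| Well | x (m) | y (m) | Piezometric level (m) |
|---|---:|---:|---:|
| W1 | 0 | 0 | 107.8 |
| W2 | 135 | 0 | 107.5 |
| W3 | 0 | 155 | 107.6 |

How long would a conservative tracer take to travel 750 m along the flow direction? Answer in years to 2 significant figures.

∂h/∂x = (107.5 − 107.8) / (135 − 0) = -0.002222
∂h/∂y = (107.6 − 107.8) / (155 − 0) = -0.001290
|∇h| = √(-0.002222² + -0.001290²) = 0.002569
Seepage velocity v = K·i/n = 110.0 × 0.002569 / 0.26 = 1.087 m/day.
t = 750 / 1.087 = 690 days = 1.89 years.

1.9 years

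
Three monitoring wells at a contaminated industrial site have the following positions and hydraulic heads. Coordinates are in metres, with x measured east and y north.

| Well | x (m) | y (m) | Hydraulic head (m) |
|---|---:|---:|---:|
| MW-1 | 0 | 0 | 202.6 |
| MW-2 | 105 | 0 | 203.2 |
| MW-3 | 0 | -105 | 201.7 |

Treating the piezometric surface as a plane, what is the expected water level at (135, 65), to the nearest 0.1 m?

∂h/∂x = (203.2 − 202.6) / (105 − 0) = +0.005714
∂h/∂y = (201.7 − 202.6) / (-105 − 0) = +0.008571
h(135, 65) = 202.6 + (+0.005714)·(135) + (+0.008571)·(65) = 202.6 +0.771 +0.557 = 203.929 m.

203.9 m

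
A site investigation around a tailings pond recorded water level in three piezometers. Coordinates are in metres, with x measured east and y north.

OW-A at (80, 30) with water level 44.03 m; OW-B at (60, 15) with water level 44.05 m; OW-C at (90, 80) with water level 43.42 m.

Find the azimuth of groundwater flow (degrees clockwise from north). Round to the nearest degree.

Differences from OW-A: to OW-B (Δx, Δy, Δh) = (-20, -15, +0.02); to OW-C = (10, 50, -0.61).
Solve a·Δx + b·Δy = Δh: det = (-20)·50 − 10·(-15) = -850.
∂h/∂x = [(+0.02)·50 − (-0.61)·(-15)] / -850 = +0.009588
∂h/∂y = [(-20)·(-0.61) − 10·(+0.02)] / -850 = -0.01412
Flow direction (−∇h) has components (-0.009588 E, +0.01412 N).
Azimuth = atan2(E, N) = atan2(-0.009588, +0.01412) = 325.8° ≈ 326°.

326°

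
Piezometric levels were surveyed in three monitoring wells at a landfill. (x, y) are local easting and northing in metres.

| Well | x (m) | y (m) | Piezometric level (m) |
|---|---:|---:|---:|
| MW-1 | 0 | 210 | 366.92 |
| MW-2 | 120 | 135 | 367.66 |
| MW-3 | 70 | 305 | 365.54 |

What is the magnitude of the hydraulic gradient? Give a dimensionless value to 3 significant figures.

Differences from MW-1: to MW-2 (Δx, Δy, Δh) = (120, -75, +0.74); to MW-3 = (70, 95, -1.38).
Determinant of the coordinate differences = 120·95 − 70·(-75) = 16650.
∂h/∂x = [(+0.74)·95 − (-1.38)·(-75)] / 16650 = -0.001994
∂h/∂y = [120·(-1.38) − 70·(+0.74)] / 16650 = -0.01306
|∇h| = √(-0.001994² + -0.01306²) = 0.01321

0.0132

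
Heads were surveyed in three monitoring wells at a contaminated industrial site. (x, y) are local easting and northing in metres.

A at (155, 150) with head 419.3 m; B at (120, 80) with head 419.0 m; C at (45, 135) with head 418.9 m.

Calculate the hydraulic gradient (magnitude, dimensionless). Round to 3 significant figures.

0.00421

Differences from A: to B (Δx, Δy, Δh) = (-35, -70, -0.3); to C = (-110, -15, -0.4).
Determinant of the coordinate differences = (-35)·(-15) − (-110)·(-70) = -7175.
∂h/∂x = [(-0.3)·(-15) − (-0.4)·(-70)] / -7175 = +0.003275
∂h/∂y = [(-35)·(-0.4) − (-110)·(-0.3)] / -7175 = +0.002648
|∇h| = √(0.003275² + 0.002648²) = 0.004212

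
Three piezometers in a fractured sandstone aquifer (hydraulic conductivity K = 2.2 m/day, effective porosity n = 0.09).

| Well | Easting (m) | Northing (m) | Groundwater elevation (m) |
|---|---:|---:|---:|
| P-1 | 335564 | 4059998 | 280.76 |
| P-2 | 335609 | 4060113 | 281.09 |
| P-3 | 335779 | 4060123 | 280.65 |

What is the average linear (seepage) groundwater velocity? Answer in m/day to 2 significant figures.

Differences from P-1: to P-2 (Δx, Δy, Δh) = (45, 115, +0.33); to P-3 = (215, 125, -0.11).
Determinant of the coordinate differences = 45·125 − 215·115 = -19100.
∂h/∂x = [(+0.33)·125 − (-0.11)·115] / -19100 = -0.002822
∂h/∂y = [45·(-0.11) − 215·(+0.33)] / -19100 = +0.003974
|∇h| = √(-0.002822² + 0.003974²) = 0.004874
Seepage velocity v = K·i/n = 2.2 × 0.004874 / 0.09 = 0.1191 m/day.

0.12 m/day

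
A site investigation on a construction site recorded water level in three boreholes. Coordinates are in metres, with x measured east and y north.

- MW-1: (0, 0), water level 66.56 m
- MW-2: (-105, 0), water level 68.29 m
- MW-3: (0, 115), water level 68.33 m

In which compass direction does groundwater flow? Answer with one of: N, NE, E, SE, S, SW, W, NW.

SE

∂h/∂x = (68.29 − 66.56) / (-105 − 0) = -0.01648
∂h/∂y = (68.33 − 66.56) / (115 − 0) = +0.01539
Flow = −∇h = (+0.01648 east, -0.01539 north), which points southeast.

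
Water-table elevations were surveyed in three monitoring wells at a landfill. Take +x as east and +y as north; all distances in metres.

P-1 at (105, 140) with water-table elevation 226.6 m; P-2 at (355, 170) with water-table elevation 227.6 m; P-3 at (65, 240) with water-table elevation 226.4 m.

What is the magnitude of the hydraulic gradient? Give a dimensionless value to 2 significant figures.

With h = a·x + b·y + c and P-1 as origin, the differences give:
  250·a + 30·b = +1.0
  (-40)·a + 100·b = -0.2
Eliminate b (×100 and ×30, subtract): 26200·a = 106.00 → a = ∂h/∂x = +0.004046
Back-substitute: b = ∂h/∂y = -0.0003817.
|∇h| = √(0.004046² + -0.0003817²) = 0.004064

0.0041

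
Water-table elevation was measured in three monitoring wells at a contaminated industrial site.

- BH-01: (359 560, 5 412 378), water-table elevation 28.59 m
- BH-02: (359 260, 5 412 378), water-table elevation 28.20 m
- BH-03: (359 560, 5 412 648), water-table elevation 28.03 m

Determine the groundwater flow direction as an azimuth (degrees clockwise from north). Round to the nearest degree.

∂h/∂x = (28.20 − 28.59) / (359260 − 359560) = +0.001300
∂h/∂y = (28.03 − 28.59) / (5412648 − 5412378) = -0.002074
Flow direction (−∇h) has components (-0.001300 E, +0.002074 N).
Azimuth = atan2(E, N) = atan2(-0.001300, +0.002074) = 327.9° ≈ 328°.

328°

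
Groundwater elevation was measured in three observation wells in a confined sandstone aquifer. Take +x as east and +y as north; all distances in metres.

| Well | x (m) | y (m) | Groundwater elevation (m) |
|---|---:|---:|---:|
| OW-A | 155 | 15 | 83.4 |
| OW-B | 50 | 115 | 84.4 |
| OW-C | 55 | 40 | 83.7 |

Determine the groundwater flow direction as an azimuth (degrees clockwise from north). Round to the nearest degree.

176°

With h = a·x + b·y + c and OW-A as origin, the differences give:
  (-105)·a + 100·b = +1.0
  (-100)·a + 25·b = +0.3
Eliminate b (×25 and ×100, subtract): 7375·a = -5.00 → a = ∂h/∂x = -0.0006780
Back-substitute: b = ∂h/∂y = +0.009288.
Flow direction (−∇h) has components (+0.0006780 E, -0.009288 N).
Azimuth = atan2(E, N) = atan2(+0.0006780, -0.009288) = 175.8° ≈ 176°.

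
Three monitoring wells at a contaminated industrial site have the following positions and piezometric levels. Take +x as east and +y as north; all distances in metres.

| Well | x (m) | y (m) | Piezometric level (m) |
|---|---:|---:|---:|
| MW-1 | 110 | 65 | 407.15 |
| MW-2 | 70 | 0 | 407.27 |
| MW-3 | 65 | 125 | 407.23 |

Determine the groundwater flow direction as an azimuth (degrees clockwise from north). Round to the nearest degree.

Differences from MW-1: to MW-2 (Δx, Δy, Δh) = (-40, -65, +0.12); to MW-3 = (-45, 60, +0.08).
Solve a·Δx + b·Δy = Δh: det = (-40)·60 − (-45)·(-65) = -5325.
∂h/∂x = [(+0.12)·60 − (+0.08)·(-65)] / -5325 = -0.002329
∂h/∂y = [(-40)·(+0.08) − (-45)·(+0.12)] / -5325 = -0.0004131
Flow direction (−∇h) has components (+0.002329 E, +0.0004131 N).
Azimuth = atan2(E, N) = atan2(+0.002329, +0.0004131) = 79.9° ≈ 080°.

080°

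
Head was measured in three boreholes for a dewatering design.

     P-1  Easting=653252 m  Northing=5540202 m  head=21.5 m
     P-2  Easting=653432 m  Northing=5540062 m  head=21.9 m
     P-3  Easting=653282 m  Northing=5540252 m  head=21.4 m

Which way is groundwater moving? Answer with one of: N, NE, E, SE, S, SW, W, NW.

N

Three-point gradient (reference P-1): Δ to P-2 = (180, -140, +0.4), Δ to P-3 = (30, 50, -0.1).
∂h/∂x = +0.0004545, ∂h/∂y = -0.002273 (det = 13200).
Flow = −∇h = (-0.0004545 east, +0.002273 north), which points north.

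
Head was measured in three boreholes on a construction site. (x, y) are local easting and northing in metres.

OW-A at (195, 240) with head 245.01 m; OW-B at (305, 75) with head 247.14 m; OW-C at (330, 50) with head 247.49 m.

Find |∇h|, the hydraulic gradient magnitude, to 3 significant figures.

With h = a·x + b·y + c and OW-A as origin, the differences give:
  110·a + (-165)·b = +2.13
  135·a + (-190)·b = +2.48
Eliminate b (×(-190) and ×(-165), subtract): 1375·a = 4.500 → a = ∂h/∂x = +0.003273
Back-substitute: b = ∂h/∂y = -0.01073.
|∇h| = √(0.003273² + -0.01073²) = 0.01122

0.0112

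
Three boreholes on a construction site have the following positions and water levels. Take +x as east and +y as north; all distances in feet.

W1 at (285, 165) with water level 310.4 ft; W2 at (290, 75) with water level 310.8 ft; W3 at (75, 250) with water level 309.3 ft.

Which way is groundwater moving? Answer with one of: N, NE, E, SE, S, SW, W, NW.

NW

Differences from W1: to W2 (Δx, Δy, Δh) = (5, -90, +0.4); to W3 = (-210, 85, -1.1).
Determinant of the coordinate differences = 5·85 − (-210)·(-90) = -18475.
∂h/∂x = [(+0.4)·85 − (-1.1)·(-90)] / -18475 = +0.003518
∂h/∂y = [5·(-1.1) − (-210)·(+0.4)] / -18475 = -0.004249
Flow = −∇h = (-0.003518 east, +0.004249 north), which points northwest.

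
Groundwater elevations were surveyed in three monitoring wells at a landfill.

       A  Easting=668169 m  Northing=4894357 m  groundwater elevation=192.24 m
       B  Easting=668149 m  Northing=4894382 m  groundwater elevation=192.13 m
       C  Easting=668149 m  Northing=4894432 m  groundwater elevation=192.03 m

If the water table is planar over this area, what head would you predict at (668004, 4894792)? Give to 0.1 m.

190.9 m

Taking A as reference: B−A = (-20, 25, -0.11); C−A = (-20, 75, -0.21).
Determinant of the coordinate differences = (-20)·75 − (-20)·25 = -1000.
∂h/∂x = [(-0.11)·75 − (-0.21)·25] / -1000 = +0.003000
∂h/∂y = [(-20)·(-0.21) − (-20)·(-0.11)] / -1000 = -0.002000
h(668004, 4894792) = 192.24 + (+0.003000)·(-165) + (-0.002000)·(435) = 192.24 -0.495 -0.870 = 190.875 m.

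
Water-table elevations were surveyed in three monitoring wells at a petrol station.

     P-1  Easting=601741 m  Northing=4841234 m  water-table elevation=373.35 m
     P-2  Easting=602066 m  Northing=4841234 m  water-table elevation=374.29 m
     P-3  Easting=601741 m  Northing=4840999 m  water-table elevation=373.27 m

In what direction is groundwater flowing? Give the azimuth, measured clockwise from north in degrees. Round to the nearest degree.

∂h/∂x = (374.29 − 373.35) / (602066 − 601741) = +0.002892
∂h/∂y = (373.27 − 373.35) / (4840999 − 4841234) = +0.0003404
Flow direction (−∇h) has components (-0.002892 E, -0.0003404 N).
Azimuth = atan2(E, N) = atan2(-0.002892, -0.0003404) = 263.3° ≈ 263°.

263°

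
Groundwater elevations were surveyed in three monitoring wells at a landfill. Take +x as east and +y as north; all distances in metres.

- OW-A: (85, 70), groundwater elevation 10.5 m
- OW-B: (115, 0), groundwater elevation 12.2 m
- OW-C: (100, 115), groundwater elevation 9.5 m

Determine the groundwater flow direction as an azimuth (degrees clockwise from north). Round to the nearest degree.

Three-point gradient (reference OW-A): Δ to OW-B = (30, -70, +1.7), Δ to OW-C = (15, 45, -1.0).
∂h/∂x = +0.002708, ∂h/∂y = -0.02312 (det = 2400).
Flow direction (−∇h) has components (-0.002708 E, +0.02312 N).
Azimuth = atan2(E, N) = atan2(-0.002708, +0.02312) = 353.3° ≈ 353°.

353°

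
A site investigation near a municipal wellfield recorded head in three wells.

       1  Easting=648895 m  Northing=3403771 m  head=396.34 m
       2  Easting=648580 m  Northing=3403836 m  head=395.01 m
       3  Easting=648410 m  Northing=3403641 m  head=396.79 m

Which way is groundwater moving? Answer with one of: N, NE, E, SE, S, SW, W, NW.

N

Differences from 1: to 2 (Δx, Δy, Δh) = (-315, 65, -1.33); to 3 = (-485, -130, +0.45).
Solve a·Δx + b·Δy = Δh: det = (-315)·(-130) − (-485)·65 = 72475.
∂h/∂x = [(-1.33)·(-130) − (+0.45)·65] / 72475 = +0.001982
∂h/∂y = [(-315)·(+0.45) − (-485)·(-1.33)] / 72475 = -0.01086
Flow = −∇h = (-0.001982 east, +0.01086 north), which points north.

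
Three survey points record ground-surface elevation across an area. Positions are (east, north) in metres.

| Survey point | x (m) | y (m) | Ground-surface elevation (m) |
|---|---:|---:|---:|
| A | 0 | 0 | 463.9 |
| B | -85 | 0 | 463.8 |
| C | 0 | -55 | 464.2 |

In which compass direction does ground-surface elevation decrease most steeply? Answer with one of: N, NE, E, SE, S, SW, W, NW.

∂z/∂x = (463.8 − 463.9) / (-85 − 0) = +0.001176
∂z/∂y = (464.2 − 463.9) / (-55 − 0) = -0.005455
Steepest decrease is along −∇f = (-0.001176 E, +0.005455 N) → north.

N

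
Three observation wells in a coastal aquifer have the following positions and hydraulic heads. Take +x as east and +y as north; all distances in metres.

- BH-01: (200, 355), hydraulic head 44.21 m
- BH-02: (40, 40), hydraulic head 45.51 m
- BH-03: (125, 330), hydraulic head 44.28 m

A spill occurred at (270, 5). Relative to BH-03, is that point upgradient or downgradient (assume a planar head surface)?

Three-point gradient (reference BH-01): Δ to BH-02 = (-160, -315, +1.30), Δ to BH-03 = (-75, -25, +0.07).
∂h/∂x = +0.0005325, ∂h/∂y = -0.004397 (det = -19625).
Head at (270, 5) = 44.21 + (+0.0005325)·(70) + (-0.004397)·(-350) = 45.79 m.
That is higher than the 44.28 m at BH-03, so the point is upgradient.

upgradient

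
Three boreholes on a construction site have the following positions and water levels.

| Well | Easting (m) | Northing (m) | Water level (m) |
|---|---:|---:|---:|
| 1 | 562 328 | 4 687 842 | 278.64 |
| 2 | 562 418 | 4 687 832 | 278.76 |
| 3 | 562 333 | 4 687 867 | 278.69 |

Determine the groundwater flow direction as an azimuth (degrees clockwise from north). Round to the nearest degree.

Taking 1 as reference: 2−1 = (90, -10, +0.12); 3−1 = (5, 25, +0.05).
Solve a·Δx + b·Δy = Δh: det = 90·25 − 5·(-10) = 2300.
∂h/∂x = [(+0.12)·25 − (+0.05)·(-10)] / 2300 = +0.001522
∂h/∂y = [90·(+0.05) − 5·(+0.12)] / 2300 = +0.001696
Flow direction (−∇h) has components (-0.001522 E, -0.001696 N).
Azimuth = atan2(E, N) = atan2(-0.001522, -0.001696) = 221.9° ≈ 222°.

222°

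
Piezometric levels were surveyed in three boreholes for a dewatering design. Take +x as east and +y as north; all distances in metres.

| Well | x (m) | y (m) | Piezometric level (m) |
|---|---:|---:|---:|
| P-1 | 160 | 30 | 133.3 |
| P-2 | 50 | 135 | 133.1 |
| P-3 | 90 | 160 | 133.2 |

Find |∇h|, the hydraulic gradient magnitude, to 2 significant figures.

0.0023

With h = a·x + b·y + c and P-1 as origin, the differences give:
  (-110)·a + 105·b = -0.2
  (-70)·a + 130·b = -0.1
Eliminate b (×130 and ×105, subtract): -6950·a = -15.50 → a = ∂h/∂x = +0.002230
Back-substitute: b = ∂h/∂y = +0.0004317.
|∇h| = √(0.002230² + 0.0004317²) = 0.002271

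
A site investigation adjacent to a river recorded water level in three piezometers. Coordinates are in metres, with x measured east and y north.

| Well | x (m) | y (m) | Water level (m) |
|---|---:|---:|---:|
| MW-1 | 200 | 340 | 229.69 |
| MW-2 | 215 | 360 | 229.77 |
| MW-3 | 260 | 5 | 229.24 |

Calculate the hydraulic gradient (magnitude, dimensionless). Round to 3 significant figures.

0.00341

Taking MW-1 as reference: MW-2−MW-1 = (15, 20, +0.08); MW-3−MW-1 = (60, -335, -0.45).
Solve a·Δx + b·Δy = Δh: det = 15·(-335) − 60·20 = -6225.
∂h/∂x = [(+0.08)·(-335) − (-0.45)·20] / -6225 = +0.002859
∂h/∂y = [15·(-0.45) − 60·(+0.08)] / -6225 = +0.001855
|∇h| = √(0.002859² + 0.001855²) = 0.003408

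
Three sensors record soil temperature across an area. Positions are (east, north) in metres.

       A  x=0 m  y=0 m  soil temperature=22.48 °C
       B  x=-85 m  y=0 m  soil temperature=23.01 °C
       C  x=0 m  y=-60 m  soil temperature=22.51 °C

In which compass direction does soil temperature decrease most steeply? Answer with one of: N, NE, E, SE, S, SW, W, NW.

∂T/∂x = (23.01 − 22.48) / (-85 − 0) = -0.006235
∂T/∂y = (22.51 − 22.48) / (-60 − 0) = -0.0005000
Steepest decrease is along −∇f = (+0.006235 E, +0.0005000 N) → east.

E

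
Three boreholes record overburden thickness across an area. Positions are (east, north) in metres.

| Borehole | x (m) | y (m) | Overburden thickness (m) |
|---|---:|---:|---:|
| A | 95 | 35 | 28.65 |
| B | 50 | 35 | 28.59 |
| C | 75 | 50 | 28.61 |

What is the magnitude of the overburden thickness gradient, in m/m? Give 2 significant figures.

Differences from A: to B (Δx, Δy, Δh) = (-45, 0, -0.06); to C = (-20, 15, -0.04).
Solve a·Δx + b·Δy = Δd: det = (-45)·15 − (-20)·0 = -675.
∂d/∂x = [(-0.06)·15 − (-0.04)·0] / -675 = +0.001333
∂d/∂y = [(-45)·(-0.04) − (-20)·(-0.06)] / -675 = -0.0008889
|∇f| = √(0.001333² + -0.0008889²) = 0.001602 m/m

0.0016 m/m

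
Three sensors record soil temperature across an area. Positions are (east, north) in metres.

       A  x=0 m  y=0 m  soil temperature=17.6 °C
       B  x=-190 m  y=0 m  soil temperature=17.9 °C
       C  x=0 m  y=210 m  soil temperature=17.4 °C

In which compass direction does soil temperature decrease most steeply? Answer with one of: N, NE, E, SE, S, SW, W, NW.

NE

∂T/∂x = (17.9 − 17.6) / (-190 − 0) = -0.001579
∂T/∂y = (17.4 − 17.6) / (210 − 0) = -0.0009524
Steepest decrease is along −∇f = (+0.001579 E, +0.0009524 N) → northeast.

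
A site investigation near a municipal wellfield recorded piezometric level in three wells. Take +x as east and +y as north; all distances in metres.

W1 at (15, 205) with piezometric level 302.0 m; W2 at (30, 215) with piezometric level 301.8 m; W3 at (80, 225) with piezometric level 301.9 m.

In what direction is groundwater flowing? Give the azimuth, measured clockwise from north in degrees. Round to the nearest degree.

345°

Differences from W1: to W2 (Δx, Δy, Δh) = (15, 10, -0.2); to W3 = (65, 20, -0.1).
Solve a·Δx + b·Δy = Δh: det = 15·20 − 65·10 = -350.
∂h/∂x = [(-0.2)·20 − (-0.1)·10] / -350 = +0.008571
∂h/∂y = [15·(-0.1) − 65·(-0.2)] / -350 = -0.03286
Flow direction (−∇h) has components (-0.008571 E, +0.03286 N).
Azimuth = atan2(E, N) = atan2(-0.008571, +0.03286) = 345.4° ≈ 345°.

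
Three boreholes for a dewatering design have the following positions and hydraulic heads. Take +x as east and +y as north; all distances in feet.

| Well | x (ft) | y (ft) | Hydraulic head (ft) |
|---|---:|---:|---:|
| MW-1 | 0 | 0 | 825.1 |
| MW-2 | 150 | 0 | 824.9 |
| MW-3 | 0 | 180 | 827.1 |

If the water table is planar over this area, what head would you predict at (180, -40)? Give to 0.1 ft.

824.4 ft

∂h/∂x = (824.9 − 825.1) / (150 − 0) = -0.001333
∂h/∂y = (827.1 − 825.1) / (180 − 0) = +0.01111
h(180, -40) = 825.1 + (-0.001333)·(180) + (+0.01111)·(-40) = 825.1 -0.240 -0.444 = 824.416 ft.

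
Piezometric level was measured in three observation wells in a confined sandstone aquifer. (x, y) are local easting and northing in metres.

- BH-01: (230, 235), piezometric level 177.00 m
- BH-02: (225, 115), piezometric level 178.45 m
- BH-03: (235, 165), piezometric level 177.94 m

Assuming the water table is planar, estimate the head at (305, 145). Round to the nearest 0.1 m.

179.0 m

Taking BH-01 as reference: BH-02−BH-01 = (-5, -120, +1.45); BH-03−BH-01 = (5, -70, +0.94).
Solve a·Δx + b·Δy = Δh: det = (-5)·(-70) − 5·(-120) = 950.
∂h/∂x = [(+1.45)·(-70) − (+0.94)·(-120)] / 950 = +0.01189
∂h/∂y = [(-5)·(+0.94) − 5·(+1.45)] / 950 = -0.01258
h(305, 145) = 177.00 + (+0.01189)·(75) + (-0.01258)·(-90) = 177.00 +0.892 +1.132 = 179.024 m.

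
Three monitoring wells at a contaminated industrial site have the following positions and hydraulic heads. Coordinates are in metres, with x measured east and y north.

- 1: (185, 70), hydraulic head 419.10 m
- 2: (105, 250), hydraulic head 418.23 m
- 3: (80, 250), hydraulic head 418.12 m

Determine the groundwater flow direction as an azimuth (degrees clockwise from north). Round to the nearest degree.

With h = a·x + b·y + c and 1 as origin, the differences give:
  (-80)·a + 180·b = -0.87
  (-105)·a + 180·b = -0.98
Eliminate b (×180 and ×180, subtract): 4500·a = 19.800 → a = ∂h/∂x = +0.004400
Back-substitute: b = ∂h/∂y = -0.002878.
Flow direction (−∇h) has components (-0.004400 E, +0.002878 N).
Azimuth = atan2(E, N) = atan2(-0.004400, +0.002878) = 303.2° ≈ 303°.

303°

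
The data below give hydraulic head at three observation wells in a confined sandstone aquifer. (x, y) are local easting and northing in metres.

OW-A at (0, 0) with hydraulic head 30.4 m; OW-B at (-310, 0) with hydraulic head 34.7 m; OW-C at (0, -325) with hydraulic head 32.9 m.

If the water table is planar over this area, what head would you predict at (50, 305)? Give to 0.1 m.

27.4 m

∂h/∂x = (34.7 − 30.4) / (-310 − 0) = -0.01387
∂h/∂y = (32.9 − 30.4) / (-325 − 0) = -0.007692
h(50, 305) = 30.4 + (-0.01387)·(50) + (-0.007692)·(305) = 30.4 -0.694 -2.346 = 27.360 m.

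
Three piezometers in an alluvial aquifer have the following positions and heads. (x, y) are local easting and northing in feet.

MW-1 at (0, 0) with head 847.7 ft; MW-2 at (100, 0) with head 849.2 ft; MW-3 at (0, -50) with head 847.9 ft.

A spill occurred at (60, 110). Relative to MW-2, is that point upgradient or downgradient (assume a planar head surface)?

downgradient

∂h/∂x = (849.2 − 847.7) / (100 − 0) = +0.01500
∂h/∂y = (847.9 − 847.7) / (-50 − 0) = -0.004000
Head at (60, 110) = 847.7 + (+0.01500)·(60) + (-0.004000)·(110) = 848.16 ft.
That is lower than the 849.2 ft at MW-2, so the point is downgradient.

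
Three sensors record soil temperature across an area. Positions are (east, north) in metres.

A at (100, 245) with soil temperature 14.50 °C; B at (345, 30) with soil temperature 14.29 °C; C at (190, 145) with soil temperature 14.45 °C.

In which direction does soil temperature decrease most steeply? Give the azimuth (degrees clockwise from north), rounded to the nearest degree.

057°

Taking A as reference: B−A = (245, -215, -0.21); C−A = (90, -100, -0.05).
Determinant of the coordinate differences = 245·(-100) − 90·(-215) = -5150.
∂T/∂x = [(-0.21)·(-100) − (-0.05)·(-215)] / -5150 = -0.001990
∂T/∂y = [245·(-0.05) − 90·(-0.21)] / -5150 = -0.001291
Steepest decrease is along −∇f: components (+0.001990 E, +0.001291 N).
Azimuth = atan2(+0.001990, +0.001291) = 57.0° ≈ 057°.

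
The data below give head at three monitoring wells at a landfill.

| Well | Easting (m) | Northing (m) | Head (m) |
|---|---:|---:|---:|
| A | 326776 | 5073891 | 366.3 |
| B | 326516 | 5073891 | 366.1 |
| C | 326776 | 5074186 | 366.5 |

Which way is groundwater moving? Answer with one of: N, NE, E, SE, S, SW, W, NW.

SW

∂h/∂x = (366.1 − 366.3) / (326516 − 326776) = +0.0007692
∂h/∂y = (366.5 − 366.3) / (5074186 − 5073891) = +0.0006780
Flow = −∇h = (-0.0007692 east, -0.0006780 north), which points southwest.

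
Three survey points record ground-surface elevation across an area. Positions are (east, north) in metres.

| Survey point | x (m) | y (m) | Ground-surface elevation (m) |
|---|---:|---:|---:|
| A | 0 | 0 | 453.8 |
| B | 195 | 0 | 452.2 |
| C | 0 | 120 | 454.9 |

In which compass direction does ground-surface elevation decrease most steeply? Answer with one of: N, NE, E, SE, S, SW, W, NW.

∂z/∂x = (452.2 − 453.8) / (195 − 0) = -0.008205
∂z/∂y = (454.9 − 453.8) / (120 − 0) = +0.009167
Steepest decrease is along −∇f = (+0.008205 E, -0.009167 N) → southeast.

SE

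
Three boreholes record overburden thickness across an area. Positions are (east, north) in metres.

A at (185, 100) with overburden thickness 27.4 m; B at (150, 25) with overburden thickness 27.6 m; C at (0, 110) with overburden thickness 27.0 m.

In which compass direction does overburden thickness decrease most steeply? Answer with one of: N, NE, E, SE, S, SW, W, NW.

NW

Differences from A: to B (Δx, Δy, Δh) = (-35, -75, +0.2); to C = (-185, 10, -0.4).
Determinant of the coordinate differences = (-35)·10 − (-185)·(-75) = -14225.
∂d/∂x = [(+0.2)·10 − (-0.4)·(-75)] / -14225 = +0.001968
∂d/∂y = [(-35)·(-0.4) − (-185)·(+0.2)] / -14225 = -0.003585
Steepest decrease is along −∇f = (-0.001968 E, +0.003585 N) → northwest.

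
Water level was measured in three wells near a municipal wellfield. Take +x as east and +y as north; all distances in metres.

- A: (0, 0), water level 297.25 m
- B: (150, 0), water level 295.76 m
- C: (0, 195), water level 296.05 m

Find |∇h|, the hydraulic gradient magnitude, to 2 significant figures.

∂h/∂x = (295.76 − 297.25) / (150 − 0) = -0.009933
∂h/∂y = (296.05 − 297.25) / (195 − 0) = -0.006154
|∇h| = √(-0.009933² + -0.006154²) = 0.01168

0.012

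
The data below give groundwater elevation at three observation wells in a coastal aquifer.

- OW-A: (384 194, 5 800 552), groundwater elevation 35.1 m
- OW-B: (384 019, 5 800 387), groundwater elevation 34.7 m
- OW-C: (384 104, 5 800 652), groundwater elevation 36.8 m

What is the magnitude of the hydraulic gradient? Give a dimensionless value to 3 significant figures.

Differences from OW-A: to OW-B (Δx, Δy, Δh) = (-175, -165, -0.4); to OW-C = (-90, 100, +1.7).
Solve a·Δx + b·Δy = Δh: det = (-175)·100 − (-90)·(-165) = -32350.
∂h/∂x = [(-0.4)·100 − (+1.7)·(-165)] / -32350 = -0.007434
∂h/∂y = [(-175)·(+1.7) − (-90)·(-0.4)] / -32350 = +0.01031
|∇h| = √(-0.007434² + 0.01031²) = 0.01271

0.0127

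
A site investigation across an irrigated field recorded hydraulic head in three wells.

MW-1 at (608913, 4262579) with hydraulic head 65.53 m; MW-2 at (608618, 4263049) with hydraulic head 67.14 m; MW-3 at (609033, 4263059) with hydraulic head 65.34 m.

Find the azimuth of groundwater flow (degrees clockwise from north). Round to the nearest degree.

With h = a·x + b·y + c and MW-1 as origin, the differences give:
  (-295)·a + 470·b = +1.61
  120·a + 480·b = -0.19
Eliminate b (×480 and ×470, subtract): -198000·a = 862.100 → a = ∂h/∂x = -0.004354
Back-substitute: b = ∂h/∂y = +0.0006927.
Flow direction (−∇h) has components (+0.004354 E, -0.0006927 N).
Azimuth = atan2(E, N) = atan2(+0.004354, -0.0006927) = 99.0° ≈ 099°.

099°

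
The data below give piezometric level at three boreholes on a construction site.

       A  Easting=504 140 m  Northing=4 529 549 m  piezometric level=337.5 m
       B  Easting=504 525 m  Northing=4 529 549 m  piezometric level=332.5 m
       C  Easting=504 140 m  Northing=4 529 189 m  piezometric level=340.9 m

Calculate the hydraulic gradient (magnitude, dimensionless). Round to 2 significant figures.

∂h/∂x = (332.5 − 337.5) / (504525 − 504140) = -0.01299
∂h/∂y = (340.9 − 337.5) / (4529189 − 4529549) = -0.009444
|∇h| = √(-0.01299² + -0.009444²) = 0.01606

0.016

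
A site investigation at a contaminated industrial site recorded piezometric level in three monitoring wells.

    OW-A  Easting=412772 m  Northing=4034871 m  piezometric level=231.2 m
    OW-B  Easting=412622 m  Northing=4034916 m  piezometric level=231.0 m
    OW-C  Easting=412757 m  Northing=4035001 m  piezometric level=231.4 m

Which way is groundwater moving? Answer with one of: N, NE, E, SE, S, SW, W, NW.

Differences from OW-A: to OW-B (Δx, Δy, Δh) = (-150, 45, -0.2); to OW-C = (-15, 130, +0.2).
Determinant of the coordinate differences = (-150)·130 − (-15)·45 = -18825.
∂h/∂x = [(-0.2)·130 − (+0.2)·45] / -18825 = +0.001859
∂h/∂y = [(-150)·(+0.2) − (-15)·(-0.2)] / -18825 = +0.001753
Flow = −∇h = (-0.001859 east, -0.001753 north), which points southwest.

SW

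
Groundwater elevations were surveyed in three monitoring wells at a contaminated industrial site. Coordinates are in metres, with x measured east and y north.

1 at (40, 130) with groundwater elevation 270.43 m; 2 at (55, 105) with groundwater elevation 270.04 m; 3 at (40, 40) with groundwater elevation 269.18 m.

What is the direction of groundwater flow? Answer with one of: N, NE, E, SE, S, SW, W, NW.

S

Differences from 1: to 2 (Δx, Δy, Δh) = (15, -25, -0.39); to 3 = (0, -90, -1.25).
Determinant of the coordinate differences = 15·(-90) − 0·(-25) = -1350.
∂h/∂x = [(-0.39)·(-90) − (-1.25)·(-25)] / -1350 = -0.002852
∂h/∂y = [15·(-1.25) − 0·(-0.39)] / -1350 = +0.01389
Flow = −∇h = (+0.002852 east, -0.01389 north), which points south.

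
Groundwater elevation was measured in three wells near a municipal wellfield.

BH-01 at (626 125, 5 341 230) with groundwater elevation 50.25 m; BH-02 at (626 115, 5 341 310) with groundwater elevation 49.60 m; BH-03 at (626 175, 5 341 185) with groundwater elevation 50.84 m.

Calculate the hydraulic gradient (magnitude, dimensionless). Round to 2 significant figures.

0.0090

Taking BH-01 as reference: BH-02−BH-01 = (-10, 80, -0.65); BH-03−BH-01 = (50, -45, +0.59).
Determinant of the coordinate differences = (-10)·(-45) − 50·80 = -3550.
∂h/∂x = [(-0.65)·(-45) − (+0.59)·80] / -3550 = +0.005056
∂h/∂y = [(-10)·(+0.59) − 50·(-0.65)] / -3550 = -0.007493
|∇h| = √(0.005056² + -0.007493²) = 0.009039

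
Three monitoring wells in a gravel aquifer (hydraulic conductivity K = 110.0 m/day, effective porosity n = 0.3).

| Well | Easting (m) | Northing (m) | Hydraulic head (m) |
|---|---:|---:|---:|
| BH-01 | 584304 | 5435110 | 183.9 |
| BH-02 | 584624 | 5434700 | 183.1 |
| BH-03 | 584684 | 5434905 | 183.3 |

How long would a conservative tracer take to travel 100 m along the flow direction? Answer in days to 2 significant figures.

180 days

With h = a·x + b·y + c and BH-01 as origin, the differences give:
  320·a + (-410)·b = -0.8
  380·a + (-205)·b = -0.6
Eliminate b (×(-205) and ×(-410), subtract): 90200·a = -82.00 → a = ∂h/∂x = -0.0009091
Back-substitute: b = ∂h/∂y = +0.001242.
|∇h| = √(-0.0009091² + 0.001242²) = 0.001539
Seepage velocity v = K·i/n = 110.0 × 0.001539 / 0.3 = 0.5643 m/day.
t = 100 / 0.5643 = 177.2 days.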